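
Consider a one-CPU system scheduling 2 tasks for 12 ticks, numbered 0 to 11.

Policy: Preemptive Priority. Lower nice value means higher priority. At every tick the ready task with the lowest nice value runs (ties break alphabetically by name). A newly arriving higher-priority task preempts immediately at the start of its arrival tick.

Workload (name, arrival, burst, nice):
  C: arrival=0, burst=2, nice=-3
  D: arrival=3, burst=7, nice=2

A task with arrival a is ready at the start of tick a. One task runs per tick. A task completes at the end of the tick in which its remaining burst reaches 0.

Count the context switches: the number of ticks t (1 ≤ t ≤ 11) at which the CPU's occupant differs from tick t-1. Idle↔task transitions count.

context switches = 3

t=0: ready={C} → run C
t=1: ready={C} → run C
t=2: (idle)
t=3: ready={D} → run D
t=4: ready={D} → run D
t=5: ready={D} → run D
t=6: ready={D} → run D
t=7: ready={D} → run D
t=8: ready={D} → run D
t=9: ready={D} → run D
t=10: (idle)
t=11: (idle)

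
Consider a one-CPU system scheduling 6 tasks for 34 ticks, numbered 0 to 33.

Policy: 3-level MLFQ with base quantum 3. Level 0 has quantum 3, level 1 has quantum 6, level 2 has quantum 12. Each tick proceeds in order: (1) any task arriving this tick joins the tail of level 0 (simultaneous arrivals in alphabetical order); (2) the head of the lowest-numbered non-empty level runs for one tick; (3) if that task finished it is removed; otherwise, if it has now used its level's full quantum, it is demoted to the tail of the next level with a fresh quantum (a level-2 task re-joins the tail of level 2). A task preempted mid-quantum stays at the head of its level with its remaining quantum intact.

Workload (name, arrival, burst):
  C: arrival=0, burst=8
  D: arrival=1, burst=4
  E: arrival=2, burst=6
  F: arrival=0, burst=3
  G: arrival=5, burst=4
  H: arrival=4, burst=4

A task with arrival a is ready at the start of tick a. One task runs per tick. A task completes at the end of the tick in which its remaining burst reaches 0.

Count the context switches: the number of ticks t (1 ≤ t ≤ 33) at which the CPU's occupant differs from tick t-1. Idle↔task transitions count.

t=0: L0/L1/L2 = CF/-/- → run C
t=1: L0/L1/L2 = CFD/-/- → run C
t=2: L0/L1/L2 = CFDE/-/- → run C
t=3: L0/L1/L2 = FDE/C/- → run F
t=4: L0/L1/L2 = FDEH/C/- → run F
t=5: L0/L1/L2 = FDEHG/C/- → run F
t=6: L0/L1/L2 = DEHG/C/- → run D
t=7: L0/L1/L2 = DEHG/C/- → run D
t=8: L0/L1/L2 = DEHG/C/- → run D
t=9: L0/L1/L2 = EHG/CD/- → run E
t=10: L0/L1/L2 = EHG/CD/- → run E
t=11: L0/L1/L2 = EHG/CD/- → run E
t=12: L0/L1/L2 = HG/CDE/- → run H
t=13: L0/L1/L2 = HG/CDE/- → run H
t=14: L0/L1/L2 = HG/CDE/- → run H
t=15: L0/L1/L2 = G/CDEH/- → run G
t=16: L0/L1/L2 = G/CDEH/- → run G
t=17: L0/L1/L2 = G/CDEH/- → run G
t=18: L0/L1/L2 = -/CDEHG/- → run C
t=19: L0/L1/L2 = -/CDEHG/- → run C
t=20: L0/L1/L2 = -/CDEHG/- → run C
t=21: L0/L1/L2 = -/CDEHG/- → run C
t=22: L0/L1/L2 = -/CDEHG/- → run C
t=23: L0/L1/L2 = -/DEHG/- → run D
t=24: L0/L1/L2 = -/EHG/- → run E
t=25: L0/L1/L2 = -/EHG/- → run E
t=26: L0/L1/L2 = -/EHG/- → run E
t=27: L0/L1/L2 = -/HG/- → run H
t=28: L0/L1/L2 = -/G/- → run G
t=29: (idle)
t=30: (idle)
t=31: (idle)
t=32: (idle)
t=33: (idle)

context switches = 11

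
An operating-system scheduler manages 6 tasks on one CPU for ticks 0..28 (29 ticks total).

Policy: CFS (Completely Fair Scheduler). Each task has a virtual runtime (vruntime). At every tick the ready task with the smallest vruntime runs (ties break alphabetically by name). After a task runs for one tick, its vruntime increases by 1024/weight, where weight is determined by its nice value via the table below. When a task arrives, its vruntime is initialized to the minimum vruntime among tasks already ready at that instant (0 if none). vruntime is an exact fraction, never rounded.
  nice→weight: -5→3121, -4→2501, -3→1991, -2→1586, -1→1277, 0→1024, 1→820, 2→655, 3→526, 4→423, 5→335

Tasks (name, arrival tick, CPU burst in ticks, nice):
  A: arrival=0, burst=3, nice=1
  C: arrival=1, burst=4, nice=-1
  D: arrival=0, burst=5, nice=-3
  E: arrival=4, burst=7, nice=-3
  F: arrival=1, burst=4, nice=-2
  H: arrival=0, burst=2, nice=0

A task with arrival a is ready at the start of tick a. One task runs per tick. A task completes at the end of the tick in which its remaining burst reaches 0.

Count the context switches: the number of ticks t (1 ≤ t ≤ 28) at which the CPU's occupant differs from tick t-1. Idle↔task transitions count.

context switches = 24

t=0: vr[A=0 D=0 H=0] → run A
t=1: vr[A=256/205 C=0 D=0 F=0 H=0] → run C
t=2: vr[A=256/205 C=1024/1277 D=0 F=0 H=0] → run D
t=3: vr[A=256/205 C=1024/1277 D=1024/1991 F=0 H=0] → run F
t=4: vr[A=256/205 C=1024/1277 D=1024/1991 E=0 F=512/793 H=0] → run E
t=5: vr[A=256/205 C=1024/1277 D=1024/1991 E=1024/1991 F=512/793 H=0] → run H
t=6: vr[A=256/205 C=1024/1277 D=1024/1991 E=1024/1991 F=512/793 H=1] → run D
t=7: vr[A=256/205 C=1024/1277 D=2048/1991 E=1024/1991 F=512/793 H=1] → run E
t=8: vr[A=256/205 C=1024/1277 D=2048/1991 E=2048/1991 F=512/793 H=1] → run F
t=9: vr[A=256/205 C=1024/1277 D=2048/1991 E=2048/1991 F=1024/793 H=1] → run C
t=10: vr[A=256/205 C=2048/1277 D=2048/1991 E=2048/1991 F=1024/793 H=1] → run H
t=11: vr[A=256/205 C=2048/1277 D=2048/1991 E=2048/1991 F=1024/793] → run D
t=12: vr[A=256/205 C=2048/1277 D=3072/1991 E=2048/1991 F=1024/793] → run E
t=13: vr[A=256/205 C=2048/1277 D=3072/1991 E=3072/1991 F=1024/793] → run A
t=14: vr[A=512/205 C=2048/1277 D=3072/1991 E=3072/1991 F=1024/793] → run F
t=15: vr[A=512/205 C=2048/1277 D=3072/1991 E=3072/1991 F=1536/793] → run D
t=16: vr[A=512/205 C=2048/1277 D=4096/1991 E=3072/1991 F=1536/793] → run E
t=17: vr[A=512/205 C=2048/1277 D=4096/1991 E=4096/1991 F=1536/793] → run C
t=18: vr[A=512/205 C=3072/1277 D=4096/1991 E=4096/1991 F=1536/793] → run F
t=19: vr[A=512/205 C=3072/1277 D=4096/1991 E=4096/1991] → run D
t=20: vr[A=512/205 C=3072/1277 E=4096/1991] → run E
t=21: vr[A=512/205 C=3072/1277 E=5120/1991] → run C
t=22: vr[A=512/205 E=5120/1991] → run A
t=23: vr[E=5120/1991] → run E
t=24: vr[E=6144/1991] → run E
t=25: (idle)
t=26: (idle)
t=27: (idle)
t=28: (idle)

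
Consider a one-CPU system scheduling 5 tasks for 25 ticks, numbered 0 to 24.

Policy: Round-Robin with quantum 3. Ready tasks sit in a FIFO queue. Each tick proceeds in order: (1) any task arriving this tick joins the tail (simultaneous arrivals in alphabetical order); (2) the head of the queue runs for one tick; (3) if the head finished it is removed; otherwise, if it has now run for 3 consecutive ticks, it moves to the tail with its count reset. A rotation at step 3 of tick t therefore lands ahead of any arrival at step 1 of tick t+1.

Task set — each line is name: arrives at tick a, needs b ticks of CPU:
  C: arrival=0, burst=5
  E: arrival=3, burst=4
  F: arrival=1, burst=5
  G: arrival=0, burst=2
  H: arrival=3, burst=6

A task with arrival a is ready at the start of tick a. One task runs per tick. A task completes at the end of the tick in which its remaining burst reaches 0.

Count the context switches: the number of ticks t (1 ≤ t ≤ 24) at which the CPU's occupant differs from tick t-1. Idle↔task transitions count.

context switches = 9

t=0: queue=[C,G] q_used=0 → run C
t=1: queue=[C,G,F] q_used=1 → run C
t=2: queue=[C,G,F] q_used=2 → run C
t=3: queue=[G,F,C,E,H] q_used=0 → run G
t=4: queue=[G,F,C,E,H] q_used=1 → run G
t=5: queue=[F,C,E,H] q_used=0 → run F
t=6: queue=[F,C,E,H] q_used=1 → run F
t=7: queue=[F,C,E,H] q_used=2 → run F
t=8: queue=[C,E,H,F] q_used=0 → run C
t=9: queue=[C,E,H,F] q_used=1 → run C
t=10: queue=[E,H,F] q_used=0 → run E
t=11: queue=[E,H,F] q_used=1 → run E
t=12: queue=[E,H,F] q_used=2 → run E
t=13: queue=[H,F,E] q_used=0 → run H
t=14: queue=[H,F,E] q_used=1 → run H
t=15: queue=[H,F,E] q_used=2 → run H
t=16: queue=[F,E,H] q_used=0 → run F
t=17: queue=[F,E,H] q_used=1 → run F
t=18: queue=[E,H] q_used=0 → run E
t=19: queue=[H] q_used=0 → run H
t=20: queue=[H] q_used=1 → run H
t=21: queue=[H] q_used=2 → run H
t=22: (idle)
t=23: (idle)
t=24: (idle)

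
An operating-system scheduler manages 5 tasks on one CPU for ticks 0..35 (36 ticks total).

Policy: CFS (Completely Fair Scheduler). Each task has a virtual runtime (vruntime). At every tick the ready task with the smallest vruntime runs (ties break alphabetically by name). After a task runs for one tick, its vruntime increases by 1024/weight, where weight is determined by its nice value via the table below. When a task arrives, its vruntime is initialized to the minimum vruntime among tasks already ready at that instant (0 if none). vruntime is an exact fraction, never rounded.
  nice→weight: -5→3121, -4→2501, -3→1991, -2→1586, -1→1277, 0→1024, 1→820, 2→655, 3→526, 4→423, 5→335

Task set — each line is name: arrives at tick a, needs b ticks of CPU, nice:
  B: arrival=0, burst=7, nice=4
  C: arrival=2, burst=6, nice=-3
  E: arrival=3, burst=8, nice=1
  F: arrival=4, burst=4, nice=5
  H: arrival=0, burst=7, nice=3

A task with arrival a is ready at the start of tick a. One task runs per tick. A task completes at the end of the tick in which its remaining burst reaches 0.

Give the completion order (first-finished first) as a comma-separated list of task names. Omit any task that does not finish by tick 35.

completion order = C, E, F, H, B

t=0: vr[B=0 H=0] → run B
t=1: vr[B=1024/423 H=0] → run H
t=2: vr[B=1024/423 C=512/263 H=512/263] → run C
t=3: vr[B=1024/423 C=1288704/523633 E=512/263 H=512/263] → run E
t=4: vr[B=1024/423 C=1288704/523633 E=172288/53915 F=512/263 H=512/263] → run F
t=5: vr[B=1024/423 C=1288704/523633 E=172288/53915 F=440832/88105 H=512/263] → run H
t=6: vr[B=1024/423 C=1288704/523633 E=172288/53915 F=440832/88105 H=1024/263] → run B
t=7: vr[B=2048/423 C=1288704/523633 E=172288/53915 F=440832/88105 H=1024/263] → run C
t=8: vr[B=2048/423 C=1558016/523633 E=172288/53915 F=440832/88105 H=1024/263] → run C
t=9: vr[B=2048/423 C=1827328/523633 E=172288/53915 F=440832/88105 H=1024/263] → run E
t=10: vr[B=2048/423 C=1827328/523633 E=239616/53915 F=440832/88105 H=1024/263] → run C
t=11: vr[B=2048/423 C=2096640/523633 E=239616/53915 F=440832/88105 H=1024/263] → run H
t=12: vr[B=2048/423 C=2096640/523633 E=239616/53915 F=440832/88105 H=1536/263] → run C
t=13: vr[B=2048/423 C=2365952/523633 E=239616/53915 F=440832/88105 H=1536/263] → run E
t=14: vr[B=2048/423 C=2365952/523633 E=306944/53915 F=440832/88105 H=1536/263] → run C
t=15: vr[B=2048/423 E=306944/53915 F=440832/88105 H=1536/263] → run B
t=16: vr[B=1024/141 E=306944/53915 F=440832/88105 H=1536/263] → run F
t=17: vr[B=1024/141 E=306944/53915 F=710144/88105 H=1536/263] → run E
t=18: vr[B=1024/141 E=374272/53915 F=710144/88105 H=1536/263] → run H
t=19: vr[B=1024/141 E=374272/53915 F=710144/88105 H=2048/263] → run E
t=20: vr[B=1024/141 E=88320/10783 F=710144/88105 H=2048/263] → run B
t=21: vr[B=4096/423 E=88320/10783 F=710144/88105 H=2048/263] → run H
t=22: vr[B=4096/423 E=88320/10783 F=710144/88105 H=2560/263] → run F
t=23: vr[B=4096/423 E=88320/10783 F=979456/88105 H=2560/263] → run E
t=24: vr[B=4096/423 E=508928/53915 F=979456/88105 H=2560/263] → run E
t=25: vr[B=4096/423 E=576256/53915 F=979456/88105 H=2560/263] → run B
t=26: vr[B=5120/423 E=576256/53915 F=979456/88105 H=2560/263] → run H
t=27: vr[B=5120/423 E=576256/53915 F=979456/88105 H=3072/263] → run E
t=28: vr[B=5120/423 F=979456/88105 H=3072/263] → run F
t=29: vr[B=5120/423 H=3072/263] → run H
t=30: vr[B=5120/423] → run B
t=31: vr[B=2048/141] → run B
t=32: (idle)
t=33: (idle)
t=34: (idle)
t=35: (idle)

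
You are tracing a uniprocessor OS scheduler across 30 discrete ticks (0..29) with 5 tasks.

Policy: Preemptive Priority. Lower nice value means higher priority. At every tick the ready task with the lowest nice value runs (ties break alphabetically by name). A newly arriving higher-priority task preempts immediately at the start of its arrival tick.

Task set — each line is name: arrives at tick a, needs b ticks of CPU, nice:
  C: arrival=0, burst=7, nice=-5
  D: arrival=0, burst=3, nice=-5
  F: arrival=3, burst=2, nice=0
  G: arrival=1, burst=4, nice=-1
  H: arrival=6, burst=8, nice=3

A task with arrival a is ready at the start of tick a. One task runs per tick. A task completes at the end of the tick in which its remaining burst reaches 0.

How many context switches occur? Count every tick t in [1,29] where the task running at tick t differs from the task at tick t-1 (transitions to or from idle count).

context switches = 5

t=0: ready={C,D} → run C
t=1: ready={C,D,G} → run C
t=2: ready={C,D,G} → run C
t=3: ready={C,D,F,G} → run C
t=4: ready={C,D,F,G} → run C
t=5: ready={C,D,F,G} → run C
t=6: ready={C,D,F,G,H} → run C
t=7: ready={D,F,G,H} → run D
t=8: ready={D,F,G,H} → run D
t=9: ready={D,F,G,H} → run D
t=10: ready={F,G,H} → run G
t=11: ready={F,G,H} → run G
t=12: ready={F,G,H} → run G
t=13: ready={F,G,H} → run G
t=14: ready={F,H} → run F
t=15: ready={F,H} → run F
t=16: ready={H} → run H
t=17: ready={H} → run H
t=18: ready={H} → run H
t=19: ready={H} → run H
t=20: ready={H} → run H
t=21: ready={H} → run H
t=22: ready={H} → run H
t=23: ready={H} → run H
t=24: (idle)
t=25: (idle)
t=26: (idle)
t=27: (idle)
t=28: (idle)
t=29: (idle)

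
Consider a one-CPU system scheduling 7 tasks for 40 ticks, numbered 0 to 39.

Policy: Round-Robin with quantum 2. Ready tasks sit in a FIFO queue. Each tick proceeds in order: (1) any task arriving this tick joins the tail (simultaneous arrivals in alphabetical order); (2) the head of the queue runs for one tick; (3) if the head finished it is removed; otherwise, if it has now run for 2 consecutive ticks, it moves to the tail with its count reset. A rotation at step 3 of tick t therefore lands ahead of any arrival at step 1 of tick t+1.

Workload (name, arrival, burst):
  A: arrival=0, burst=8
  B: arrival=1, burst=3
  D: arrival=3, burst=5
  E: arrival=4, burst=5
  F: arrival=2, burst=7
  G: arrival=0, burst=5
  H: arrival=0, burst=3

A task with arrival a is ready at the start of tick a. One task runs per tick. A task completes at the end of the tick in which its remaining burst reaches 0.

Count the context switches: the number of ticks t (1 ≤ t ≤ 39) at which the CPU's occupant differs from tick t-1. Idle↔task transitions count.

context switches = 21

t=0: queue=[A,G,H] q_used=0 → run A
t=1: queue=[A,G,H,B] q_used=1 → run A
t=2: queue=[G,H,B,A,F] q_used=0 → run G
t=3: queue=[G,H,B,A,F,D] q_used=1 → run G
t=4: queue=[H,B,A,F,D,G,E] q_used=0 → run H
t=5: queue=[H,B,A,F,D,G,E] q_used=1 → run H
t=6: queue=[B,A,F,D,G,E,H] q_used=0 → run B
t=7: queue=[B,A,F,D,G,E,H] q_used=1 → run B
t=8: queue=[A,F,D,G,E,H,B] q_used=0 → run A
t=9: queue=[A,F,D,G,E,H,B] q_used=1 → run A
t=10: queue=[F,D,G,E,H,B,A] q_used=0 → run F
t=11: queue=[F,D,G,E,H,B,A] q_used=1 → run F
t=12: queue=[D,G,E,H,B,A,F] q_used=0 → run D
t=13: queue=[D,G,E,H,B,A,F] q_used=1 → run D
t=14: queue=[G,E,H,B,A,F,D] q_used=0 → run G
t=15: queue=[G,E,H,B,A,F,D] q_used=1 → run G
t=16: queue=[E,H,B,A,F,D,G] q_used=0 → run E
t=17: queue=[E,H,B,A,F,D,G] q_used=1 → run E
t=18: queue=[H,B,A,F,D,G,E] q_used=0 → run H
t=19: queue=[B,A,F,D,G,E] q_used=0 → run B
t=20: queue=[A,F,D,G,E] q_used=0 → run A
t=21: queue=[A,F,D,G,E] q_used=1 → run A
t=22: queue=[F,D,G,E,A] q_used=0 → run F
t=23: queue=[F,D,G,E,A] q_used=1 → run F
t=24: queue=[D,G,E,A,F] q_used=0 → run D
t=25: queue=[D,G,E,A,F] q_used=1 → run D
t=26: queue=[G,E,A,F,D] q_used=0 → run G
t=27: queue=[E,A,F,D] q_used=0 → run E
t=28: queue=[E,A,F,D] q_used=1 → run E
t=29: queue=[A,F,D,E] q_used=0 → run A
t=30: queue=[A,F,D,E] q_used=1 → run A
t=31: queue=[F,D,E] q_used=0 → run F
t=32: queue=[F,D,E] q_used=1 → run F
t=33: queue=[D,E,F] q_used=0 → run D
t=34: queue=[E,F] q_used=0 → run E
t=35: queue=[F] q_used=0 → run F
t=36: (idle)
t=37: (idle)
t=38: (idle)
t=39: (idle)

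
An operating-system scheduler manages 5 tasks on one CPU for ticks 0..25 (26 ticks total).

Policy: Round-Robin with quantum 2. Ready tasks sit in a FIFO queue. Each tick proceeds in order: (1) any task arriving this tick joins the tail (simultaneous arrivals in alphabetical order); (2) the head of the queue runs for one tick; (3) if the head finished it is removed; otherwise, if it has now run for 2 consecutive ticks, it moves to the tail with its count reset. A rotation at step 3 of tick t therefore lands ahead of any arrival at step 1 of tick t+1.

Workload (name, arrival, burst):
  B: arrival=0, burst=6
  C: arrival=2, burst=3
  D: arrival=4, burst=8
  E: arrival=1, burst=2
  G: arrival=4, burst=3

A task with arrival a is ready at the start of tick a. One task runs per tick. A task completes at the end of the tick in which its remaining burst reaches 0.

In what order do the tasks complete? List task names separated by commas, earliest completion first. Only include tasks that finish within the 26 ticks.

completion order = E, B, C, G, D

t=0: queue=[B] q_used=0 → run B
t=1: queue=[B,E] q_used=1 → run B
t=2: queue=[E,B,C] q_used=0 → run E
t=3: queue=[E,B,C] q_used=1 → run E
t=4: queue=[B,C,D,G] q_used=0 → run B
t=5: queue=[B,C,D,G] q_used=1 → run B
t=6: queue=[C,D,G,B] q_used=0 → run C
t=7: queue=[C,D,G,B] q_used=1 → run C
t=8: queue=[D,G,B,C] q_used=0 → run D
t=9: queue=[D,G,B,C] q_used=1 → run D
t=10: queue=[G,B,C,D] q_used=0 → run G
t=11: queue=[G,B,C,D] q_used=1 → run G
t=12: queue=[B,C,D,G] q_used=0 → run B
t=13: queue=[B,C,D,G] q_used=1 → run B
t=14: queue=[C,D,G] q_used=0 → run C
t=15: queue=[D,G] q_used=0 → run D
t=16: queue=[D,G] q_used=1 → run D
t=17: queue=[G,D] q_used=0 → run G
t=18: queue=[D] q_used=0 → run D
t=19: queue=[D] q_used=1 → run D
t=20: queue=[D] q_used=0 → run D
t=21: queue=[D] q_used=1 → run D
t=22: (idle)
t=23: (idle)
t=24: (idle)
t=25: (idle)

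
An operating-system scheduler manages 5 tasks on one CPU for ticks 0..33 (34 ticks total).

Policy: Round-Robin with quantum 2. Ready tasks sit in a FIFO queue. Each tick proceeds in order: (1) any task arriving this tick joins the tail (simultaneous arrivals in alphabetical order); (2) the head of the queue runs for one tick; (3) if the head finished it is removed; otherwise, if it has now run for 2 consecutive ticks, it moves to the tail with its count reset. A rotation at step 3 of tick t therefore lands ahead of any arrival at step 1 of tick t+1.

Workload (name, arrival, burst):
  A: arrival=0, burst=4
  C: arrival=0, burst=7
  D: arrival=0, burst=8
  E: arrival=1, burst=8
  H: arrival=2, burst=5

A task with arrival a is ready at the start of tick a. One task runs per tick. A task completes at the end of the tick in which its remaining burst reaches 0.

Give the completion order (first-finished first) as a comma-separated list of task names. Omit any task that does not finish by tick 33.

completion order = A, H, C, D, E

t=0: queue=[A,C,D] q_used=0 → run A
t=1: queue=[A,C,D,E] q_used=1 → run A
t=2: queue=[C,D,E,A,H] q_used=0 → run C
t=3: queue=[C,D,E,A,H] q_used=1 → run C
t=4: queue=[D,E,A,H,C] q_used=0 → run D
t=5: queue=[D,E,A,H,C] q_used=1 → run D
t=6: queue=[E,A,H,C,D] q_used=0 → run E
t=7: queue=[E,A,H,C,D] q_used=1 → run E
t=8: queue=[A,H,C,D,E] q_used=0 → run A
t=9: queue=[A,H,C,D,E] q_used=1 → run A
t=10: queue=[H,C,D,E] q_used=0 → run H
t=11: queue=[H,C,D,E] q_used=1 → run H
t=12: queue=[C,D,E,H] q_used=0 → run C
t=13: queue=[C,D,E,H] q_used=1 → run C
t=14: queue=[D,E,H,C] q_used=0 → run D
t=15: queue=[D,E,H,C] q_used=1 → run D
t=16: queue=[E,H,C,D] q_used=0 → run E
t=17: queue=[E,H,C,D] q_used=1 → run E
t=18: queue=[H,C,D,E] q_used=0 → run H
t=19: queue=[H,C,D,E] q_used=1 → run H
t=20: queue=[C,D,E,H] q_used=0 → run C
t=21: queue=[C,D,E,H] q_used=1 → run C
t=22: queue=[D,E,H,C] q_used=0 → run D
t=23: queue=[D,E,H,C] q_used=1 → run D
t=24: queue=[E,H,C,D] q_used=0 → run E
t=25: queue=[E,H,C,D] q_used=1 → run E
t=26: queue=[H,C,D,E] q_used=0 → run H
t=27: queue=[C,D,E] q_used=0 → run C
t=28: queue=[D,E] q_used=0 → run D
t=29: queue=[D,E] q_used=1 → run D
t=30: queue=[E] q_used=0 → run E
t=31: queue=[E] q_used=1 → run E
t=32: (idle)
t=33: (idle)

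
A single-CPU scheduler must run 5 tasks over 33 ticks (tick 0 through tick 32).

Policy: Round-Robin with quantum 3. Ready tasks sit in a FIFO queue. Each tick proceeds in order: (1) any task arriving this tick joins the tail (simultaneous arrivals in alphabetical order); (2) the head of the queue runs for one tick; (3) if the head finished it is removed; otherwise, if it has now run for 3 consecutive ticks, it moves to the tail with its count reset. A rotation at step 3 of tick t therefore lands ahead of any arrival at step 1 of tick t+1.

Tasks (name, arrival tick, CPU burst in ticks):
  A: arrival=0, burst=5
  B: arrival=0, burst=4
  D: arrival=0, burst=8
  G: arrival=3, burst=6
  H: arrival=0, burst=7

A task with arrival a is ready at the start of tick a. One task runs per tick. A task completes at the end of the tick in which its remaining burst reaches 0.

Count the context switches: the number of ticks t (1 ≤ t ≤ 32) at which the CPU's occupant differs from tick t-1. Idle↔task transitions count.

t=0: queue=[A,B,D,H] q_used=0 → run A
t=1: queue=[A,B,D,H] q_used=1 → run A
t=2: queue=[A,B,D,H] q_used=2 → run A
t=3: queue=[B,D,H,A,G] q_used=0 → run B
t=4: queue=[B,D,H,A,G] q_used=1 → run B
t=5: queue=[B,D,H,A,G] q_used=2 → run B
t=6: queue=[D,H,A,G,B] q_used=0 → run D
t=7: queue=[D,H,A,G,B] q_used=1 → run D
t=8: queue=[D,H,A,G,B] q_used=2 → run D
t=9: queue=[H,A,G,B,D] q_used=0 → run H
t=10: queue=[H,A,G,B,D] q_used=1 → run H
t=11: queue=[H,A,G,B,D] q_used=2 → run H
t=12: queue=[A,G,B,D,H] q_used=0 → run A
t=13: queue=[A,G,B,D,H] q_used=1 → run A
t=14: queue=[G,B,D,H] q_used=0 → run G
t=15: queue=[G,B,D,H] q_used=1 → run G
t=16: queue=[G,B,D,H] q_used=2 → run G
t=17: queue=[B,D,H,G] q_used=0 → run B
t=18: queue=[D,H,G] q_used=0 → run D
t=19: queue=[D,H,G] q_used=1 → run D
t=20: queue=[D,H,G] q_used=2 → run D
t=21: queue=[H,G,D] q_used=0 → run H
t=22: queue=[H,G,D] q_used=1 → run H
t=23: queue=[H,G,D] q_used=2 → run H
t=24: queue=[G,D,H] q_used=0 → run G
t=25: queue=[G,D,H] q_used=1 → run G
t=26: queue=[G,D,H] q_used=2 → run G
t=27: queue=[D,H] q_used=0 → run D
t=28: queue=[D,H] q_used=1 → run D
t=29: queue=[H] q_used=0 → run H
t=30: (idle)
t=31: (idle)
t=32: (idle)

context switches = 12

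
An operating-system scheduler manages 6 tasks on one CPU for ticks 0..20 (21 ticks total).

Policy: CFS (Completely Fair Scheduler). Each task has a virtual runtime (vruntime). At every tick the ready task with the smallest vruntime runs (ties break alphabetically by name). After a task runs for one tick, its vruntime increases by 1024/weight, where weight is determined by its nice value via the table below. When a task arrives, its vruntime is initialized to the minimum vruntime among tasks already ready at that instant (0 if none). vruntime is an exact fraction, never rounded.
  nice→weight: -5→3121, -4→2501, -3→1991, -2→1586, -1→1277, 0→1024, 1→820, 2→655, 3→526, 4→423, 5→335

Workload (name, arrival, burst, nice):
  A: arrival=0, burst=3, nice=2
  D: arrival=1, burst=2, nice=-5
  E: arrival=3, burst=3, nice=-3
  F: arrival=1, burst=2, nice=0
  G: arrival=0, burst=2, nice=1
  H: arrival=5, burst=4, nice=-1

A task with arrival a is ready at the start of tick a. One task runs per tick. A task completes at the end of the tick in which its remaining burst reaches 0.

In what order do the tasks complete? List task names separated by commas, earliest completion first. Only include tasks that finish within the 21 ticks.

completion order = D, F, E, G, H, A

t=0: vr[A=0 G=0] → run A
t=1: vr[A=1024/655 D=0 F=0 G=0] → run D
t=2: vr[A=1024/655 D=1024/3121 F=0 G=0] → run F
t=3: vr[A=1024/655 D=1024/3121 E=0 F=1 G=0] → run E
t=4: vr[A=1024/655 D=1024/3121 E=1024/1991 F=1 G=0] → run G
t=5: vr[A=1024/655 D=1024/3121 E=1024/1991 F=1 G=256/205 H=1024/3121] → run D
t=6: vr[A=1024/655 E=1024/1991 F=1 G=256/205 H=1024/3121] → run H
t=7: vr[A=1024/655 E=1024/1991 F=1 G=256/205 H=4503552/3985517] → run E
t=8: vr[A=1024/655 E=2048/1991 F=1 G=256/205 H=4503552/3985517] → run F
t=9: vr[A=1024/655 E=2048/1991 G=256/205 H=4503552/3985517] → run E
t=10: vr[A=1024/655 G=256/205 H=4503552/3985517] → run H
t=11: vr[A=1024/655 G=256/205 H=7699456/3985517] → run G
t=12: vr[A=1024/655 H=7699456/3985517] → run A
t=13: vr[A=2048/655 H=7699456/3985517] → run H
t=14: vr[A=2048/655 H=10895360/3985517] → run H
t=15: vr[A=2048/655] → run A
t=16: (idle)
t=17: (idle)
t=18: (idle)
t=19: (idle)
t=20: (idle)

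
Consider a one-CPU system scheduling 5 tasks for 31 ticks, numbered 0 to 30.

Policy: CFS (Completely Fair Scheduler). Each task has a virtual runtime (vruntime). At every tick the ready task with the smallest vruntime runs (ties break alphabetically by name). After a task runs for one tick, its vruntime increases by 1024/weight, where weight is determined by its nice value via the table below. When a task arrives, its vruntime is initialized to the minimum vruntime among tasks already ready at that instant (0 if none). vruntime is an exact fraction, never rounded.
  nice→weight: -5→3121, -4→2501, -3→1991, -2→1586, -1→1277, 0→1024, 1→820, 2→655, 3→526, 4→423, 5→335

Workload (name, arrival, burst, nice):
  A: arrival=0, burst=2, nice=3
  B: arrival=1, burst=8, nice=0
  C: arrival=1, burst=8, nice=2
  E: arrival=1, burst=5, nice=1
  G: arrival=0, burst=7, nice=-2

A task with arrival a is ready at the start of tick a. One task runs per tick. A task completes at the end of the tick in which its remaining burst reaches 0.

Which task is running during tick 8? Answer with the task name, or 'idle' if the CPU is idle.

t=0: vr[A=0 G=0] → run A
t=1: vr[A=512/263 B=0 C=0 E=0 G=0] → run B
t=2: vr[A=512/263 B=1 C=0 E=0 G=0] → run C
t=3: vr[A=512/263 B=1 C=1024/655 E=0 G=0] → run E
t=4: vr[A=512/263 B=1 C=1024/655 E=256/205 G=0] → run G
t=5: vr[A=512/263 B=1 C=1024/655 E=256/205 G=512/793] → run G
t=6: vr[A=512/263 B=1 C=1024/655 E=256/205 G=1024/793] → run B
t=7: vr[A=512/263 B=2 C=1024/655 E=256/205 G=1024/793] → run E
t=8: vr[A=512/263 B=2 C=1024/655 E=512/205 G=1024/793] → run G
t=9: vr[A=512/263 B=2 C=1024/655 E=512/205 G=1536/793] → run C
t=10: vr[A=512/263 B=2 C=2048/655 E=512/205 G=1536/793] → run G
t=11: vr[A=512/263 B=2 C=2048/655 E=512/205 G=2048/793] → run A
t=12: vr[B=2 C=2048/655 E=512/205 G=2048/793] → run B
t=13: vr[B=3 C=2048/655 E=512/205 G=2048/793] → run E
t=14: vr[B=3 C=2048/655 E=768/205 G=2048/793] → run G
t=15: vr[B=3 C=2048/655 E=768/205 G=2560/793] → run B
t=16: vr[B=4 C=2048/655 E=768/205 G=2560/793] → run C
t=17: vr[B=4 C=3072/655 E=768/205 G=2560/793] → run G
t=18: vr[B=4 C=3072/655 E=768/205 G=3072/793] → run E
t=19: vr[B=4 C=3072/655 E=1024/205 G=3072/793] → run G
t=20: vr[B=4 C=3072/655 E=1024/205] → run B
t=21: vr[B=5 C=3072/655 E=1024/205] → run C
t=22: vr[B=5 C=4096/655 E=1024/205] → run E
t=23: vr[B=5 C=4096/655] → run B
t=24: vr[B=6 C=4096/655] → run B
t=25: vr[B=7 C=4096/655] → run C
t=26: vr[B=7 C=1024/131] → run B
t=27: vr[C=1024/131] → run C
t=28: vr[C=6144/655] → run C
t=29: vr[C=7168/655] → run C
t=30: (idle)

running at tick 8 = G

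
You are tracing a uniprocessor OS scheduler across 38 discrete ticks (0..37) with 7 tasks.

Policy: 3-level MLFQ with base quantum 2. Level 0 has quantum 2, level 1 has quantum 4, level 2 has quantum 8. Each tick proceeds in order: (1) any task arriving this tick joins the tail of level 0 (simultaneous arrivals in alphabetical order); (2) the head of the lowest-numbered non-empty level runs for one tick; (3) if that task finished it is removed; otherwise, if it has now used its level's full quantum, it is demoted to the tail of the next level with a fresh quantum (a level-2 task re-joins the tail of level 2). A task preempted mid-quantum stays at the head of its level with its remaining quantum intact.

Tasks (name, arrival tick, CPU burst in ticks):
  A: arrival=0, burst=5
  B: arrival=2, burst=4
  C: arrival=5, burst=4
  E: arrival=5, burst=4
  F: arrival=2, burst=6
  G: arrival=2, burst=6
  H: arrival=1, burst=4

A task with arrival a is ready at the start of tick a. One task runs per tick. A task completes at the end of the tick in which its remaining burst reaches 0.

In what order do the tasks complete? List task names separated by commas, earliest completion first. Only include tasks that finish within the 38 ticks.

t=0: L0/L1/L2 = A/-/- → run A
t=1: L0/L1/L2 = AH/-/- → run A
t=2: L0/L1/L2 = HBFG/A/- → run H
t=3: L0/L1/L2 = HBFG/A/- → run H
t=4: L0/L1/L2 = BFG/AH/- → run B
t=5: L0/L1/L2 = BFGCE/AH/- → run B
t=6: L0/L1/L2 = FGCE/AHB/- → run F
t=7: L0/L1/L2 = FGCE/AHB/- → run F
t=8: L0/L1/L2 = GCE/AHBF/- → run G
t=9: L0/L1/L2 = GCE/AHBF/- → run G
t=10: L0/L1/L2 = CE/AHBFG/- → run C
t=11: L0/L1/L2 = CE/AHBFG/- → run C
t=12: L0/L1/L2 = E/AHBFGC/- → run E
t=13: L0/L1/L2 = E/AHBFGC/- → run E
t=14: L0/L1/L2 = -/AHBFGCE/- → run A
t=15: L0/L1/L2 = -/AHBFGCE/- → run A
t=16: L0/L1/L2 = -/AHBFGCE/- → run A
t=17: L0/L1/L2 = -/HBFGCE/- → run H
t=18: L0/L1/L2 = -/HBFGCE/- → run H
t=19: L0/L1/L2 = -/BFGCE/- → run B
t=20: L0/L1/L2 = -/BFGCE/- → run B
t=21: L0/L1/L2 = -/FGCE/- → run F
t=22: L0/L1/L2 = -/FGCE/- → run F
t=23: L0/L1/L2 = -/FGCE/- → run F
t=24: L0/L1/L2 = -/FGCE/- → run F
t=25: L0/L1/L2 = -/GCE/- → run G
t=26: L0/L1/L2 = -/GCE/- → run G
t=27: L0/L1/L2 = -/GCE/- → run G
t=28: L0/L1/L2 = -/GCE/- → run G
t=29: L0/L1/L2 = -/CE/- → run C
t=30: L0/L1/L2 = -/CE/- → run C
t=31: L0/L1/L2 = -/E/- → run E
t=32: L0/L1/L2 = -/E/- → run E
t=33: (idle)
t=34: (idle)
t=35: (idle)
t=36: (idle)
t=37: (idle)

completion order = A, H, B, F, G, C, E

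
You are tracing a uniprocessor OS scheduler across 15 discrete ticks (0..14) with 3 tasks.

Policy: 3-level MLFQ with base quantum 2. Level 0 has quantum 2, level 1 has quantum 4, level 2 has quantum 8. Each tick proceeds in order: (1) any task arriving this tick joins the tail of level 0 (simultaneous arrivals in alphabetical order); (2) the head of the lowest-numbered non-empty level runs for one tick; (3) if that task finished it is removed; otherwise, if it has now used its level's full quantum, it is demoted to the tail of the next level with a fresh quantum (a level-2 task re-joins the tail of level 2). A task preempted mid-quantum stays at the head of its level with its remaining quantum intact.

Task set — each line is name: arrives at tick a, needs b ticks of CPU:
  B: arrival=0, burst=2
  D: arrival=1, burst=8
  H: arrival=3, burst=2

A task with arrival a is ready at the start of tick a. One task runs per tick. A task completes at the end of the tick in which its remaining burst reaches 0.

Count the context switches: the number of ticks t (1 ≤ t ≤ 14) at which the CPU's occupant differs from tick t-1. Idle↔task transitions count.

t=0: L0/L1/L2 = B/-/- → run B
t=1: L0/L1/L2 = BD/-/- → run B
t=2: L0/L1/L2 = D/-/- → run D
t=3: L0/L1/L2 = DH/-/- → run D
t=4: L0/L1/L2 = H/D/- → run H
t=5: L0/L1/L2 = H/D/- → run H
t=6: L0/L1/L2 = -/D/- → run D
t=7: L0/L1/L2 = -/D/- → run D
t=8: L0/L1/L2 = -/D/- → run D
t=9: L0/L1/L2 = -/D/- → run D
t=10: L0/L1/L2 = -/-/D → run D
t=11: L0/L1/L2 = -/-/D → run D
t=12: (idle)
t=13: (idle)
t=14: (idle)

context switches = 4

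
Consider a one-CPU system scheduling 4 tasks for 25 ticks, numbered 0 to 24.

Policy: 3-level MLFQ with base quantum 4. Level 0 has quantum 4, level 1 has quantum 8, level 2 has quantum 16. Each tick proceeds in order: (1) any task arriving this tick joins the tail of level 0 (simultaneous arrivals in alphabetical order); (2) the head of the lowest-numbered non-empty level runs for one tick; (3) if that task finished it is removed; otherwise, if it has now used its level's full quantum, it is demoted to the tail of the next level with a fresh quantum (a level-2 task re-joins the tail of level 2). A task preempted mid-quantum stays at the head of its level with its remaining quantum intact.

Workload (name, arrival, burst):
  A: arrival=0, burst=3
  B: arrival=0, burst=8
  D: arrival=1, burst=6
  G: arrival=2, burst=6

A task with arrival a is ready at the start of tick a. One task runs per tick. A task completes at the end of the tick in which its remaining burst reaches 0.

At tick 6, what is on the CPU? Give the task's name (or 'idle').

running at tick 6 = B

t=0: L0/L1/L2 = AB/-/- → run A
t=1: L0/L1/L2 = ABD/-/- → run A
t=2: L0/L1/L2 = ABDG/-/- → run A
t=3: L0/L1/L2 = BDG/-/- → run B
t=4: L0/L1/L2 = BDG/-/- → run B
t=5: L0/L1/L2 = BDG/-/- → run B
t=6: L0/L1/L2 = BDG/-/- → run B
t=7: L0/L1/L2 = DG/B/- → run D
t=8: L0/L1/L2 = DG/B/- → run D
t=9: L0/L1/L2 = DG/B/- → run D
t=10: L0/L1/L2 = DG/B/- → run D
t=11: L0/L1/L2 = G/BD/- → run G
t=12: L0/L1/L2 = G/BD/- → run G
t=13: L0/L1/L2 = G/BD/- → run G
t=14: L0/L1/L2 = G/BD/- → run G
t=15: L0/L1/L2 = -/BDG/- → run B
t=16: L0/L1/L2 = -/BDG/- → run B
t=17: L0/L1/L2 = -/BDG/- → run B
t=18: L0/L1/L2 = -/BDG/- → run B
t=19: L0/L1/L2 = -/DG/- → run D
t=20: L0/L1/L2 = -/DG/- → run D
t=21: L0/L1/L2 = -/G/- → run G
t=22: L0/L1/L2 = -/G/- → run G
t=23: (idle)
t=24: (idle)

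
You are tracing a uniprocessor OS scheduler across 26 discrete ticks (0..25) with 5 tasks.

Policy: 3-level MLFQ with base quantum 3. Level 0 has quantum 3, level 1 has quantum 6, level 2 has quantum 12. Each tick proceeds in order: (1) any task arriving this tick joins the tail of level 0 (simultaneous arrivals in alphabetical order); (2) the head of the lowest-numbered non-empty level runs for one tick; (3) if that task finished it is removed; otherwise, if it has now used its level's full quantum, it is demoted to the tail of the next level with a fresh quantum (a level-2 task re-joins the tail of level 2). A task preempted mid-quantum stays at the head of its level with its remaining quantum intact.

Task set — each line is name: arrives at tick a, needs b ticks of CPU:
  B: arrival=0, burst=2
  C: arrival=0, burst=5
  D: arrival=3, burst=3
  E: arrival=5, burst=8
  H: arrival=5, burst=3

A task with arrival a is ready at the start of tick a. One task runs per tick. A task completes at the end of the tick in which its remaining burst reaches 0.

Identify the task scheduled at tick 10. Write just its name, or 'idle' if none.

t=0: L0/L1/L2 = BC/-/- → run B
t=1: L0/L1/L2 = BC/-/- → run B
t=2: L0/L1/L2 = C/-/- → run C
t=3: L0/L1/L2 = CD/-/- → run C
t=4: L0/L1/L2 = CD/-/- → run C
t=5: L0/L1/L2 = DEH/C/- → run D
t=6: L0/L1/L2 = DEH/C/- → run D
t=7: L0/L1/L2 = DEH/C/- → run D
t=8: L0/L1/L2 = EH/C/- → run E
t=9: L0/L1/L2 = EH/C/- → run E
t=10: L0/L1/L2 = EH/C/- → run E
t=11: L0/L1/L2 = H/CE/- → run H
t=12: L0/L1/L2 = H/CE/- → run H
t=13: L0/L1/L2 = H/CE/- → run H
t=14: L0/L1/L2 = -/CE/- → run C
t=15: L0/L1/L2 = -/CE/- → run C
t=16: L0/L1/L2 = -/E/- → run E
t=17: L0/L1/L2 = -/E/- → run E
t=18: L0/L1/L2 = -/E/- → run E
t=19: L0/L1/L2 = -/E/- → run E
t=20: L0/L1/L2 = -/E/- → run E
t=21: (idle)
t=22: (idle)
t=23: (idle)
t=24: (idle)
t=25: (idle)

running at tick 10 = E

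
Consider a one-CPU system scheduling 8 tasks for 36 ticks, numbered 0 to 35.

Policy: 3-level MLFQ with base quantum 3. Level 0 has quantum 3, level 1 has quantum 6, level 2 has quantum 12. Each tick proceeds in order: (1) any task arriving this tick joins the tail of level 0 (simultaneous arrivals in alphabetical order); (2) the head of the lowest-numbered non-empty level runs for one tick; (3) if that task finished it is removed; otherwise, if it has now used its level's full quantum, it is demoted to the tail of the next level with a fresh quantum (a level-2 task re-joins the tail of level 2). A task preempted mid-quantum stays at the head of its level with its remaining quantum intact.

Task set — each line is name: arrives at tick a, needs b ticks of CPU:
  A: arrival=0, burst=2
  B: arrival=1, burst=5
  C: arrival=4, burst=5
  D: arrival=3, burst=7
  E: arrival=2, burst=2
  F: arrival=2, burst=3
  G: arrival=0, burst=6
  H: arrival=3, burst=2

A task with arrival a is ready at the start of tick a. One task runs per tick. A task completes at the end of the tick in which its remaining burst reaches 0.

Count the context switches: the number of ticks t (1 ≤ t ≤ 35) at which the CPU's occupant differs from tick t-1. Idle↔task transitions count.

t=0: L0/L1/L2 = AG/-/- → run A
t=1: L0/L1/L2 = AGB/-/- → run A
t=2: L0/L1/L2 = GBEF/-/- → run G
t=3: L0/L1/L2 = GBEFDH/-/- → run G
t=4: L0/L1/L2 = GBEFDHC/-/- → run G
t=5: L0/L1/L2 = BEFDHC/G/- → run B
t=6: L0/L1/L2 = BEFDHC/G/- → run B
t=7: L0/L1/L2 = BEFDHC/G/- → run B
t=8: L0/L1/L2 = EFDHC/GB/- → run E
t=9: L0/L1/L2 = EFDHC/GB/- → run E
t=10: L0/L1/L2 = FDHC/GB/- → run F
t=11: L0/L1/L2 = FDHC/GB/- → run F
t=12: L0/L1/L2 = FDHC/GB/- → run F
t=13: L0/L1/L2 = DHC/GB/- → run D
t=14: L0/L1/L2 = DHC/GB/- → run D
t=15: L0/L1/L2 = DHC/GB/- → run D
t=16: L0/L1/L2 = HC/GBD/- → run H
t=17: L0/L1/L2 = HC/GBD/- → run H
t=18: L0/L1/L2 = C/GBD/- → run C
t=19: L0/L1/L2 = C/GBD/- → run C
t=20: L0/L1/L2 = C/GBD/- → run C
t=21: L0/L1/L2 = -/GBDC/- → run G
t=22: L0/L1/L2 = -/GBDC/- → run G
t=23: L0/L1/L2 = -/GBDC/- → run G
t=24: L0/L1/L2 = -/BDC/- → run B
t=25: L0/L1/L2 = -/BDC/- → run B
t=26: L0/L1/L2 = -/DC/- → run D
t=27: L0/L1/L2 = -/DC/- → run D
t=28: L0/L1/L2 = -/DC/- → run D
t=29: L0/L1/L2 = -/DC/- → run D
t=30: L0/L1/L2 = -/C/- → run C
t=31: L0/L1/L2 = -/C/- → run C
t=32: (idle)
t=33: (idle)
t=34: (idle)
t=35: (idle)

context switches = 12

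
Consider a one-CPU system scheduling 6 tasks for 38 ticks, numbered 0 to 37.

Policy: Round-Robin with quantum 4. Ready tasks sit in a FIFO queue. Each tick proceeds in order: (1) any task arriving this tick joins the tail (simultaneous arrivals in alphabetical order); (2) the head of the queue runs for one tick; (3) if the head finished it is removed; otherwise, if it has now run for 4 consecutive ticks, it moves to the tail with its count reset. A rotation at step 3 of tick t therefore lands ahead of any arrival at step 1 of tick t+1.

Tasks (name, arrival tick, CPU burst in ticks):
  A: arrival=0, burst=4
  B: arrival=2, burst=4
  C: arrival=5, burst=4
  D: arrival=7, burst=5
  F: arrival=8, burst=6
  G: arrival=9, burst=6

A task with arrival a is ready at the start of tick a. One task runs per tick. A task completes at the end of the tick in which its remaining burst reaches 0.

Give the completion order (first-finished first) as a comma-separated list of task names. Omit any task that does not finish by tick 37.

t=0: queue=[A] q_used=0 → run A
t=1: queue=[A] q_used=1 → run A
t=2: queue=[A,B] q_used=2 → run A
t=3: queue=[A,B] q_used=3 → run A
t=4: queue=[B] q_used=0 → run B
t=5: queue=[B,C] q_used=1 → run B
t=6: queue=[B,C] q_used=2 → run B
t=7: queue=[B,C,D] q_used=3 → run B
t=8: queue=[C,D,F] q_used=0 → run C
t=9: queue=[C,D,F,G] q_used=1 → run C
t=10: queue=[C,D,F,G] q_used=2 → run C
t=11: queue=[C,D,F,G] q_used=3 → run C
t=12: queue=[D,F,G] q_used=0 → run D
t=13: queue=[D,F,G] q_used=1 → run D
t=14: queue=[D,F,G] q_used=2 → run D
t=15: queue=[D,F,G] q_used=3 → run D
t=16: queue=[F,G,D] q_used=0 → run F
t=17: queue=[F,G,D] q_used=1 → run F
t=18: queue=[F,G,D] q_used=2 → run F
t=19: queue=[F,G,D] q_used=3 → run F
t=20: queue=[G,D,F] q_used=0 → run G
t=21: queue=[G,D,F] q_used=1 → run G
t=22: queue=[G,D,F] q_used=2 → run G
t=23: queue=[G,D,F] q_used=3 → run G
t=24: queue=[D,F,G] q_used=0 → run D
t=25: queue=[F,G] q_used=0 → run F
t=26: queue=[F,G] q_used=1 → run F
t=27: queue=[G] q_used=0 → run G
t=28: queue=[G] q_used=1 → run G
t=29: (idle)
t=30: (idle)
t=31: (idle)
t=32: (idle)
t=33: (idle)
t=34: (idle)
t=35: (idle)
t=36: (idle)
t=37: (idle)

completion order = A, B, C, D, F, G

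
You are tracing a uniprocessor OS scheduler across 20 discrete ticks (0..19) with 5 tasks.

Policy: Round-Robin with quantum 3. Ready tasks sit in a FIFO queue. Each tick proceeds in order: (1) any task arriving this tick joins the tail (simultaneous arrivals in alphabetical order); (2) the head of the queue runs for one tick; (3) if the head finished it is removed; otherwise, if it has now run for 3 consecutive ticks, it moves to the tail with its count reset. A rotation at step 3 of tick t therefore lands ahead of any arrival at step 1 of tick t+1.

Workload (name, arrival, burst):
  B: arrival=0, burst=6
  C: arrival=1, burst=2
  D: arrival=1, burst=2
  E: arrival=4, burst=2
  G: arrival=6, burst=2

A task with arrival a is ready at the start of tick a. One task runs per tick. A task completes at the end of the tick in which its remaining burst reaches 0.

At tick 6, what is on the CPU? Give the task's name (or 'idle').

running at tick 6 = D

t=0: queue=[B] q_used=0 → run B
t=1: queue=[B,C,D] q_used=1 → run B
t=2: queue=[B,C,D] q_used=2 → run B
t=3: queue=[C,D,B] q_used=0 → run C
t=4: queue=[C,D,B,E] q_used=1 → run C
t=5: queue=[D,B,E] q_used=0 → run D
t=6: queue=[D,B,E,G] q_used=1 → run D
t=7: queue=[B,E,G] q_used=0 → run B
t=8: queue=[B,E,G] q_used=1 → run B
t=9: queue=[B,E,G] q_used=2 → run B
t=10: queue=[E,G] q_used=0 → run E
t=11: queue=[E,G] q_used=1 → run E
t=12: queue=[G] q_used=0 → run G
t=13: queue=[G] q_used=1 → run G
t=14: (idle)
t=15: (idle)
t=16: (idle)
t=17: (idle)
t=18: (idle)
t=19: (idle)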